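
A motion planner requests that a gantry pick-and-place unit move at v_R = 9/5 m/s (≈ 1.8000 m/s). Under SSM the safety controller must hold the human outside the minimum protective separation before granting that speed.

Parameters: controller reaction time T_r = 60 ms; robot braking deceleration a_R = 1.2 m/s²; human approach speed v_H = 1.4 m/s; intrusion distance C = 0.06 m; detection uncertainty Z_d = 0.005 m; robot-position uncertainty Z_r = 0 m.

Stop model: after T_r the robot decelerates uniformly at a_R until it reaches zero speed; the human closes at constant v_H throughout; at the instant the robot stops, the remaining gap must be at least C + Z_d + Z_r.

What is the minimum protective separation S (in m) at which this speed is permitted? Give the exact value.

stop time T_s = (9/5)/(6/5) = 1.5000 s
robot in T_r: 1.8000·0.0600 = 0.1080 m
robot under decel: 1.8000²/(2·1.2000) = 1.3500 m
human over T_r+T_s: 1.4000·(0.0600+1.5000) = 2.1840 m
residual clearance needed = 0.0600+0.0050+0.0000 = 0.0650 m
S_min ≈ 0.1080+1.3500+2.1840+0.0650  ⇒  S_min = 3707/1000 m

S_min = 3707/1000 m = 3.7070 m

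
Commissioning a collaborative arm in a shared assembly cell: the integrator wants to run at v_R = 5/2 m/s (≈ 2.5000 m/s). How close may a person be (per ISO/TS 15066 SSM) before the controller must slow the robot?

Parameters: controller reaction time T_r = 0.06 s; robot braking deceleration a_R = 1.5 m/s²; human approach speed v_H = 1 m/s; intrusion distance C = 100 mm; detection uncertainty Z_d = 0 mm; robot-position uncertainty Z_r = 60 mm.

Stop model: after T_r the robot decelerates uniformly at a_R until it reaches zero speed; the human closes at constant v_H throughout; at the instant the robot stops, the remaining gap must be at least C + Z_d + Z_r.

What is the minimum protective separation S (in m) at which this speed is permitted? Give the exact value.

S_min = 103/25 m = 4.1200 m

stop time T_s = (5/2)/(3/2) = 1.6667 s
robot in T_r: 2.5000·0.0600 = 0.1500 m
robot under decel: 2.5000²/(2·1.5000) = 2.0833 m
person approaches 1.0000·(0.0600+1.6667) = 1.7267 m
C+Z_d+Z_r = 0.1000+0.0000+0.0600 = 0.1600 m
S_min ≈ 0.1500+2.0833+1.7267+0.1600  ⇒  S_min = 103/25 m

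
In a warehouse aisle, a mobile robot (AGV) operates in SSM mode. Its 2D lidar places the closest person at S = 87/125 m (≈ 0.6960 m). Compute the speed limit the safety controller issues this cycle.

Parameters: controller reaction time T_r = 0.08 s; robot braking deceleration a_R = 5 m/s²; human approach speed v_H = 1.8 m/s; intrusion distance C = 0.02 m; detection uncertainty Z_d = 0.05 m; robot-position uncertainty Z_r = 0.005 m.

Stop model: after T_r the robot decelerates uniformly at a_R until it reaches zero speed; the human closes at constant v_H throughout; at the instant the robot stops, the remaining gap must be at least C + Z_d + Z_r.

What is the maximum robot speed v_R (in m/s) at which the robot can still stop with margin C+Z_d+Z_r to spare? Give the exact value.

at the boundary: (1/10)·v² + (11/25)·v + (-477/1000) = 0
  disc = (11/25)² − 4·(1/10)·(-477/1000) = 961/2500 ; √disc = 31/50
  v_R = (−(11/25) + 31/50) / (2·(1/10)) = 9/10 m/s
check:
T_s = v_R/a_R = (9/10)/5 = 0.1800 s
reaction-phase robot travel = 0.9000·0.0800 = 0.0720 m
robot covers 0.9000·0.1800 − ½·5.0000·0.1800² = 0.0810 m while stopping
person approaches 1.8000·(0.0800+0.1800) = 0.4680 m
C+Z_d+Z_r = 0.0200+0.0500+0.0050 = 0.0750 m
sum ≈ 0.0720+0.0810+0.4680+0.0750 ≈ 0.6960 m = S ✓

v_R_max = 9/10 m/s = 0.9000 m/s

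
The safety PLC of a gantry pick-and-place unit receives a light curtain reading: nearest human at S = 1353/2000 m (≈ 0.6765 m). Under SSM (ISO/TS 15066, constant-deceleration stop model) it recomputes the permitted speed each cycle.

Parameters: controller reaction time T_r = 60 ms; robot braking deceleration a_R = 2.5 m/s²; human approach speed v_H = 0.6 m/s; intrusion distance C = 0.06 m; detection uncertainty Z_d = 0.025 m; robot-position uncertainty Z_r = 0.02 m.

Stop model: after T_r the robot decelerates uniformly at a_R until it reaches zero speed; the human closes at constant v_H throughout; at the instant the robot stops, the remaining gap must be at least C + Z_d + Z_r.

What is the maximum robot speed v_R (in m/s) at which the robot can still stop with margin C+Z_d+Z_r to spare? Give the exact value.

v_R_max = 21/20 m/s = 1.0500 m/s

quadratic (1/5)·v² + (3/10)·v + (-1071/2000) = 0
  disc = (3/10)² − 4·(1/5)·(-1071/2000) = 324/625 ; √disc = 18/25
  v_R = (−(3/10) + 18/25) / (2·(1/5)) = 21/20 m/s
check:
T_s = v_R/a_R = (21/20)/(5/2) = 0.4200 s
robot covers v_R·T_r = 1.0500·0.0600 = 0.0630 m before braking
braking distance = 1.0500²/(2·2.5000) = 0.2205 m
human closes 0.6000·0.4800 = 0.2880 m
C+Z_d+Z_r = 0.0600+0.0250+0.0200 = 0.1050 m
sum ≈ 0.0630+0.2205+0.2880+0.1050 ≈ 0.6765 m = S ✓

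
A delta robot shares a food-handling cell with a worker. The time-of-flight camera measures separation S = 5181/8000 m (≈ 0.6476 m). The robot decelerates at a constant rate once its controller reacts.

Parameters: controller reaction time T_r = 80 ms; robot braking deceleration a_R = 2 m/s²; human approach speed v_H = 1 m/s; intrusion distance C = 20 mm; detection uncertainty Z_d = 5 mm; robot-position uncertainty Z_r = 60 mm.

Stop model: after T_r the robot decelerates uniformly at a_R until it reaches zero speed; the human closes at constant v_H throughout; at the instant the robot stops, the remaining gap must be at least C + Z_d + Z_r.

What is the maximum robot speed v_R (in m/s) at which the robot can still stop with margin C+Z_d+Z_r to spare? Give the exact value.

quadratic (1/4)·v² + (29/50)·v + (-3861/8000) = 0
  disc = (29/50)² − 4·(1/4)·(-3861/8000) = 32761/40000 ; √disc = 181/200
  v_R = (−(29/50) + 181/200) / (2·(1/4)) = 13/20 m/s
check:
braking lasts T_s = (13/20)/2 = 0.3250 s
reaction-phase robot travel = 0.6500·0.0800 = 0.0520 m
braking distance = 0.6500²/(2·2.0000) = 0.1056 m
person approaches 1.0000·(0.0800+0.3250) = 0.4050 m
C+Z_d+Z_r = 0.0200+0.0050+0.0600 = 0.0850 m
sum ≈ 0.0520+0.1056+0.4050+0.0850 ≈ 0.6476 m = S ✓

v_R_max = 13/20 m/s = 0.6500 m/s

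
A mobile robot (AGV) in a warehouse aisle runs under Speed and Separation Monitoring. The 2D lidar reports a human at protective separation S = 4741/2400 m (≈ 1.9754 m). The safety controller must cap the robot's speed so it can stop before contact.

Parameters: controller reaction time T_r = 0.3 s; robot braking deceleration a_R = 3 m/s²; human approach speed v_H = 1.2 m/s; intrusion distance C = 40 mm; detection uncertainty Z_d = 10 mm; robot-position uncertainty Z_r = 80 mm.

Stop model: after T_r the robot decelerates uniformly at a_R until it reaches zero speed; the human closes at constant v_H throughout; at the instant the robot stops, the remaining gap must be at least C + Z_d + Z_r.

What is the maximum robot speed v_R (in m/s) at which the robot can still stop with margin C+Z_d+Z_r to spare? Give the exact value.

quadratic (1/6)·v² + (7/10)·v + (-713/480) = 0
  disc = (7/10)² − 4·(1/6)·(-713/480) = 5329/3600 ; √disc = 73/60
  v_R = (−(7/10) + 73/60) / (2·(1/6)) = 31/20 m/s
check:
braking lasts T_s = (31/20)/3 = 0.5167 s
robot in T_r: 1.5500·0.3000 = 0.4650 m
robot covers 1.5500·0.5167 − ½·3.0000·0.5167² = 0.4004 m while stopping
human over T_r+T_s: 1.2000·(0.3000+0.5167) = 0.9800 m
C+Z_d+Z_r = 0.0400+0.0100+0.0800 = 0.1300 m
sum ≈ 0.4650+0.4004+0.9800+0.1300 ≈ 1.9754 m = S ✓

v_R_max = 31/20 m/s = 1.5500 m/s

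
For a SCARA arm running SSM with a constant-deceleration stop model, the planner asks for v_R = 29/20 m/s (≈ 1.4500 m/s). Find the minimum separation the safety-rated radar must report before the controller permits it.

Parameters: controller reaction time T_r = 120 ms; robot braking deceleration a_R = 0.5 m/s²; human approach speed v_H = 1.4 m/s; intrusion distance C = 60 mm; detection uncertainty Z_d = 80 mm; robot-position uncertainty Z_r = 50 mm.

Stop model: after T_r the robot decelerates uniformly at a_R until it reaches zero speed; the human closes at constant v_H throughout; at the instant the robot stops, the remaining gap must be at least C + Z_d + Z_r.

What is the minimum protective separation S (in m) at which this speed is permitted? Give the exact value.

stop time T_s = (29/20)/(1/2) = 2.9000 s
robot covers v_R·T_r = 1.4500·0.1200 = 0.1740 m before braking
robot under decel: 1.4500²/(2·0.5000) = 2.1025 m
person approaches 1.4000·(0.1200+2.9000) = 4.2280 m
residual clearance needed = 0.0600+0.0800+0.0500 = 0.1900 m
S_min ≈ 0.1740+2.1025+4.2280+0.1900  ⇒  S_min = 13389/2000 m

S_min = 13389/2000 m = 6.6945 m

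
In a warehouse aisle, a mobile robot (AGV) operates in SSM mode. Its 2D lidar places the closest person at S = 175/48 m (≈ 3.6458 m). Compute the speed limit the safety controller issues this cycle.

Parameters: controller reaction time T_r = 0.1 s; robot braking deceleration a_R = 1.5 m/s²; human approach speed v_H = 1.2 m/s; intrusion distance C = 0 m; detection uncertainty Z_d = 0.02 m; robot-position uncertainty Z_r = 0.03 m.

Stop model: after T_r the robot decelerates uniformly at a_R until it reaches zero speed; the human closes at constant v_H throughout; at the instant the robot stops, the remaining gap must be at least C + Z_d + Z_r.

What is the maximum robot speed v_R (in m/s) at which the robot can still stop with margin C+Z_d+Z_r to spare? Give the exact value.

collect terms ⇒ (1/3)·v_R² + (9/10)·v_R + (-4171/1200) = 0
  disc = (9/10)² − 4·(1/3)·(-4171/1200) = 49/9 ; √disc = 7/3
  v_R = (−(9/10) + 7/3) / (2·(1/3)) = 43/20 m/s
check:
T_s = v_R/a_R = (43/20)/(3/2) = 1.4333 s
robot in T_r: 2.1500·0.1000 = 0.2150 m
robot under decel: 2.1500²/(2·1.5000) = 1.5408 m
person approaches 1.2000·(0.1000+1.4333) = 1.8400 m
C+Z_d+Z_r = 0.0000+0.0200+0.0300 = 0.0500 m
sum ≈ 0.2150+1.5408+1.8400+0.0500 ≈ 3.6458 m = S ✓

v_R_max = 43/20 m/s = 2.1500 m/s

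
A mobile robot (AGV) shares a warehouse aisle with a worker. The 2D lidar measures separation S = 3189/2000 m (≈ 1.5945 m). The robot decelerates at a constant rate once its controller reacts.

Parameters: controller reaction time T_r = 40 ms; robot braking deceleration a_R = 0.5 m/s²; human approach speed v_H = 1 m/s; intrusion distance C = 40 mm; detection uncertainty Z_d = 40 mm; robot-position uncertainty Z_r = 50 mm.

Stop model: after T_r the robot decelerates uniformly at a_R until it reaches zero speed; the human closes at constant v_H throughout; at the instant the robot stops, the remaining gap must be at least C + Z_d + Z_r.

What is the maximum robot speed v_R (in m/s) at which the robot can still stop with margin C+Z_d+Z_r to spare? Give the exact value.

v_R_max = 11/20 m/s = 0.5500 m/s

collect terms ⇒ (1)·v_R² + (51/25)·v_R + (-2849/2000) = 0
  disc = (51/25)² − 4·(1)·(-2849/2000) = 24649/2500 ; √disc = 157/50
  v_R = (−(51/25) + 157/50) / (2·(1)) = 11/20 m/s
check:
T_s = v_R/a_R = (11/20)/(1/2) = 1.1000 s
reaction-phase robot travel = 0.5500·0.0400 = 0.0220 m
braking distance = 0.5500²/(2·0.5000) = 0.3025 m
human closes 1.0000·1.1400 = 1.1400 m
C+Z_d+Z_r = 0.0400+0.0400+0.0500 = 0.1300 m
sum ≈ 0.0220+0.3025+1.1400+0.1300 ≈ 1.5945 m = S ✓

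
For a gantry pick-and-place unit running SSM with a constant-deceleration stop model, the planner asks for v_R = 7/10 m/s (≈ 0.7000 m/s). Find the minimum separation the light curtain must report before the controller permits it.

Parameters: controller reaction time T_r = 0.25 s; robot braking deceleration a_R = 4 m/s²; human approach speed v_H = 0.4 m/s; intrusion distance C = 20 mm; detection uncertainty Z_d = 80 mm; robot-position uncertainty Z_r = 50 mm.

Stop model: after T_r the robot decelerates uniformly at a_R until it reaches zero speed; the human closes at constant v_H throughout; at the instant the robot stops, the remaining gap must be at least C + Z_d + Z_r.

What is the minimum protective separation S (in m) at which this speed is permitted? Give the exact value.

braking lasts T_s = (7/10)/4 = 0.1750 s
reaction-phase robot travel = 0.7000·0.2500 = 0.1750 m
braking distance = 0.7000²/(2·4.0000) = 0.0612 m
human over T_r+T_s: 0.4000·(0.2500+0.1750) = 0.1700 m
C+Z_d+Z_r = 0.0200+0.0800+0.0500 = 0.1500 m
S_min ≈ 0.1750+0.0612+0.1700+0.1500  ⇒  S_min = 89/160 m

S_min = 89/160 m = 0.5563 m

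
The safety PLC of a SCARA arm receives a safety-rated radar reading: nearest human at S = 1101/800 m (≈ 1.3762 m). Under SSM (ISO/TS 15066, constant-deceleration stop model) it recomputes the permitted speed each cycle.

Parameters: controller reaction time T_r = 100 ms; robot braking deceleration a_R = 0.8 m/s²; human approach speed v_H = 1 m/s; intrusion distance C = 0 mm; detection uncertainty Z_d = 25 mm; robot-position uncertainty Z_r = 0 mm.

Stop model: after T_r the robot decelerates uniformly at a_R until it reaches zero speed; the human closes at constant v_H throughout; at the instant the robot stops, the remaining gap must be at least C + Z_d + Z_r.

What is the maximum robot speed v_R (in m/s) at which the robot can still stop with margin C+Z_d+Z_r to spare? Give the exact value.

collect terms ⇒ (5/8)·v_R² + (27/20)·v_R + (-1001/800) = 0
  disc = (27/20)² − 4·(5/8)·(-1001/800) = 7921/1600 ; √disc = 89/40
  v_R = (−(27/20) + 89/40) / (2·(5/8)) = 7/10 m/s
check:
braking lasts T_s = (7/10)/(4/5) = 0.8750 s
reaction-phase robot travel = 0.7000·0.1000 = 0.0700 m
robot under decel: 0.7000²/(2·0.8000) = 0.3063 m
human over T_r+T_s: 1.0000·(0.1000+0.8750) = 0.9750 m
residual clearance needed = 0.0000+0.0250+0.0000 = 0.0250 m
sum ≈ 0.0700+0.3063+0.9750+0.0250 ≈ 1.3762 m = S ✓

v_R_max = 7/10 m/s = 0.7000 m/s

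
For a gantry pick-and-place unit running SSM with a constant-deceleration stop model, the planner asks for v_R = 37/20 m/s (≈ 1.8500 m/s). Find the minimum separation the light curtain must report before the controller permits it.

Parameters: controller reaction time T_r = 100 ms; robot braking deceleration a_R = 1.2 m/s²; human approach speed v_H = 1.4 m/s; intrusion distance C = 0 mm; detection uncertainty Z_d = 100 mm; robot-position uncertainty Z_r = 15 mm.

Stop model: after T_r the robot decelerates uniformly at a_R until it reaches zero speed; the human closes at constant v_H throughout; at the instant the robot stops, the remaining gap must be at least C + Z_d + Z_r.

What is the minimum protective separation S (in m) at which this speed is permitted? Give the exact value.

stop time T_s = (37/20)/(6/5) = 1.5417 s
robot in T_r: 1.8500·0.1000 = 0.1850 m
robot covers 1.8500·1.5417 − ½·1.2000·1.5417² = 1.4260 m while stopping
human over T_r+T_s: 1.4000·(0.1000+1.5417) = 2.2983 m
C+Z_d+Z_r = 0.0000+0.1000+0.0150 = 0.1150 m
S_min ≈ 0.1850+1.4260+2.2983+0.1150  ⇒  S_min = 6439/1600 m

S_min = 6439/1600 m = 4.0244 m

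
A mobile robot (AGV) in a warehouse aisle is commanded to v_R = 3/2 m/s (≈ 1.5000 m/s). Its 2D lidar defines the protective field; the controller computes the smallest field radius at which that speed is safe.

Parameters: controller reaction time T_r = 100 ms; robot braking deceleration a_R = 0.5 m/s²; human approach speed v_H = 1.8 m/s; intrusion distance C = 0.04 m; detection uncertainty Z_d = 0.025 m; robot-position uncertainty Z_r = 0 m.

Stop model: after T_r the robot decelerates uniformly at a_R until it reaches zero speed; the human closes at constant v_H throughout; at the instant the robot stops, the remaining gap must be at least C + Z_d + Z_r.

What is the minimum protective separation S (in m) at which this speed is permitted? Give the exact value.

T_s = v_R/a_R = (3/2)/(1/2) = 3.0000 s
robot covers v_R·T_r = 1.5000·0.1000 = 0.1500 m before braking
braking distance = 1.5000²/(2·0.5000) = 2.2500 m
person approaches 1.8000·(0.1000+3.0000) = 5.5800 m
residual clearance needed = 0.0400+0.0250+0.0000 = 0.0650 m
S_min ≈ 0.1500+2.2500+5.5800+0.0650  ⇒  S_min = 1609/200 m

S_min = 1609/200 m = 8.0450 m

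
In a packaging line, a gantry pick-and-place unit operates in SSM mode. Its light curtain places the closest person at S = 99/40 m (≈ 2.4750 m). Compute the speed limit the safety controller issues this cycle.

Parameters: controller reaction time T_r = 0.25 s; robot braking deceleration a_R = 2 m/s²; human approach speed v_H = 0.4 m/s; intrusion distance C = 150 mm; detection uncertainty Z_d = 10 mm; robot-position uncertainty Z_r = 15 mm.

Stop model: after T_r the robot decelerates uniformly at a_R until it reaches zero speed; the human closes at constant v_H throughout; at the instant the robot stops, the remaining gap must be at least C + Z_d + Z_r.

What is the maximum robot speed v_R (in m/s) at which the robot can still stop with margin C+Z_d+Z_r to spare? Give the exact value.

v_R_max = 11/5 m/s = 2.2000 m/s

collect terms ⇒ (1/4)·v_R² + (9/20)·v_R + (-11/5) = 0
  disc = (9/20)² − 4·(1/4)·(-11/5) = 961/400 ; √disc = 31/20
  v_R = (−(9/20) + 31/20) / (2·(1/4)) = 11/5 m/s
check:
stop time T_s = (11/5)/2 = 1.1000 s
reaction-phase robot travel = 2.2000·0.2500 = 0.5500 m
robot under decel: 2.2000²/(2·2.0000) = 1.2100 m
human over T_r+T_s: 0.4000·(0.2500+1.1000) = 0.5400 m
residual clearance needed = 0.1500+0.0100+0.0150 = 0.1750 m
sum ≈ 0.5500+1.2100+0.5400+0.1750 ≈ 2.4750 m = S ✓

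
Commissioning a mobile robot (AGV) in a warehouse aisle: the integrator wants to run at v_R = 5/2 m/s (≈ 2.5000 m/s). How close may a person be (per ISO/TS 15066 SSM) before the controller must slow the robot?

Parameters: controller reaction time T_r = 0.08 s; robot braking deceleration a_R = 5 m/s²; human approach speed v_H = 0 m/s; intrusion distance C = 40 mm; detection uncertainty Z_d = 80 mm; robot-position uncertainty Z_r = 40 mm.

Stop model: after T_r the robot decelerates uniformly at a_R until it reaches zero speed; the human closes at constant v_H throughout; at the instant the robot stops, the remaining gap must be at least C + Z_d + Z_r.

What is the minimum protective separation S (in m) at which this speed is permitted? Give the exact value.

T_s = v_R/a_R = (5/2)/5 = 0.5000 s
robot in T_r: 2.5000·0.0800 = 0.2000 m
braking distance = 2.5000²/(2·5.0000) = 0.6250 m
person approaches 0.0000·(0.0800+0.5000) = 0.0000 m
C+Z_d+Z_r = 0.0400+0.0800+0.0400 = 0.1600 m
S_min ≈ 0.2000+0.6250+0.0000+0.1600  ⇒  S_min = 197/200 m

S_min = 197/200 m = 0.9850 m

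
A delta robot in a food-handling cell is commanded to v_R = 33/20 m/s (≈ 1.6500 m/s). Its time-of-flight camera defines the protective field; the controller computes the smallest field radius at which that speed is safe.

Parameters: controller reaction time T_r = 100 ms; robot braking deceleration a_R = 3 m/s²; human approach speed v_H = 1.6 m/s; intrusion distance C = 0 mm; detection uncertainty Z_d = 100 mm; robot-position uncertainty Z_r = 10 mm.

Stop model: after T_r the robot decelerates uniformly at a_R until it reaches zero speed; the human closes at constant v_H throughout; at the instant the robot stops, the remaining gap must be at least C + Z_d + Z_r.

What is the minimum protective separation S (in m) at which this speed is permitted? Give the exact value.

T_s = v_R/a_R = (33/20)/3 = 0.5500 s
reaction-phase robot travel = 1.6500·0.1000 = 0.1650 m
robot covers 1.6500·0.5500 − ½·3.0000·0.5500² = 0.4537 m while stopping
person approaches 1.6000·(0.1000+0.5500) = 1.0400 m
residual clearance needed = 0.0000+0.1000+0.0100 = 0.1100 m
S_min ≈ 0.1650+0.4537+1.0400+0.1100  ⇒  S_min = 283/160 m

S_min = 283/160 m = 1.7688 m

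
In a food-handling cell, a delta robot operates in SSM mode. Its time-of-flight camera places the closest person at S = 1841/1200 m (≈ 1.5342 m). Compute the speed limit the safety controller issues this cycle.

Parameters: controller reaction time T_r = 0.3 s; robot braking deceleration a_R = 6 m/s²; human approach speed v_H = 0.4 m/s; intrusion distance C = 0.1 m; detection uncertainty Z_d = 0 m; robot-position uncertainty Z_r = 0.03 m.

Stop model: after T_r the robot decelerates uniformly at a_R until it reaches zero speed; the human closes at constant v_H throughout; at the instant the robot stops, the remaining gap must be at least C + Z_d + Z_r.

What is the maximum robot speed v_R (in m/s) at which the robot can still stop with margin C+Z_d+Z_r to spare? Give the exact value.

v_R_max = 23/10 m/s = 2.3000 m/s

at the boundary: (1/12)·v² + (11/30)·v + (-1541/1200) = 0
  disc = (11/30)² − 4·(1/12)·(-1541/1200) = 9/16 ; √disc = 3/4
  v_R = (−(11/30) + 3/4) / (2·(1/12)) = 23/10 m/s
check:
braking lasts T_s = (23/10)/6 = 0.3833 s
robot in T_r: 2.3000·0.3000 = 0.6900 m
robot covers 2.3000·0.3833 − ½·6.0000·0.3833² = 0.4408 m while stopping
human closes 0.4000·0.6833 = 0.2733 m
residual clearance needed = 0.1000+0.0000+0.0300 = 0.1300 m
sum ≈ 0.6900+0.4408+0.2733+0.1300 ≈ 1.5342 m = S ✓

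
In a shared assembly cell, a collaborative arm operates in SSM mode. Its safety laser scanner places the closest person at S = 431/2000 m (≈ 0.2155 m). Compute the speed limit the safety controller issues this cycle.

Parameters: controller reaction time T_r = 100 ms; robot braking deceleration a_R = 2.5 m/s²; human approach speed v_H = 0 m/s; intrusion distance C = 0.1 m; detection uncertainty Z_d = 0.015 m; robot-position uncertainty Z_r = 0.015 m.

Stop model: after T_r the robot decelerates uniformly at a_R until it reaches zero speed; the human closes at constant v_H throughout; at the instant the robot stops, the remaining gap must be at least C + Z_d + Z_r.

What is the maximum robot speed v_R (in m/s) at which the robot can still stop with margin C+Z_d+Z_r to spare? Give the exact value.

collect terms ⇒ (1/5)·v_R² + (1/10)·v_R + (-171/2000) = 0
  disc = (1/10)² − 4·(1/5)·(-171/2000) = 49/625 ; √disc = 7/25
  v_R = (−(1/10) + 7/25) / (2·(1/5)) = 9/20 m/s
check:
stop time T_s = (9/20)/(5/2) = 0.1800 s
robot in T_r: 0.4500·0.1000 = 0.0450 m
robot under decel: 0.4500²/(2·2.5000) = 0.0405 m
person approaches 0.0000·(0.1000+0.1800) = 0.0000 m
residual clearance needed = 0.1000+0.0150+0.0150 = 0.1300 m
sum ≈ 0.0450+0.0405+0.0000+0.1300 ≈ 0.2155 m = S ✓

v_R_max = 9/20 m/s = 0.4500 m/s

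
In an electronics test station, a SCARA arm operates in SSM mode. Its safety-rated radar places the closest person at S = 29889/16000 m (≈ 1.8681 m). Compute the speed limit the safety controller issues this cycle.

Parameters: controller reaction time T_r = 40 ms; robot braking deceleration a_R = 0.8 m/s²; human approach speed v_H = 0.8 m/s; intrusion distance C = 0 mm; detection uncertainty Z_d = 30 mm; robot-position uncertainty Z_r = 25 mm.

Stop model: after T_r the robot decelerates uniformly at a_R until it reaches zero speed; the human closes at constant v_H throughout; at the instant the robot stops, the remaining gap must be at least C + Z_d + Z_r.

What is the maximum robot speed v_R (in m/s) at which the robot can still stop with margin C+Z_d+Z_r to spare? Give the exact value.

v_R_max = 21/20 m/s = 1.0500 m/s

at the boundary: (5/8)·v² + (26/25)·v + (-28497/16000) = 0
  disc = (26/25)² − 4·(5/8)·(-28497/16000) = 885481/160000 ; √disc = 941/400
  v_R = (−(26/25) + 941/400) / (2·(5/8)) = 21/20 m/s
check:
T_s = v_R/a_R = (21/20)/(4/5) = 1.3125 s
robot covers v_R·T_r = 1.0500·0.0400 = 0.0420 m before braking
robot covers 1.0500·1.3125 − ½·0.8000·1.3125² = 0.6891 m while stopping
human closes 0.8000·1.3525 = 1.0820 m
C+Z_d+Z_r = 0.0000+0.0300+0.0250 = 0.0550 m
sum ≈ 0.0420+0.6891+1.0820+0.0550 ≈ 1.8681 m = S ✓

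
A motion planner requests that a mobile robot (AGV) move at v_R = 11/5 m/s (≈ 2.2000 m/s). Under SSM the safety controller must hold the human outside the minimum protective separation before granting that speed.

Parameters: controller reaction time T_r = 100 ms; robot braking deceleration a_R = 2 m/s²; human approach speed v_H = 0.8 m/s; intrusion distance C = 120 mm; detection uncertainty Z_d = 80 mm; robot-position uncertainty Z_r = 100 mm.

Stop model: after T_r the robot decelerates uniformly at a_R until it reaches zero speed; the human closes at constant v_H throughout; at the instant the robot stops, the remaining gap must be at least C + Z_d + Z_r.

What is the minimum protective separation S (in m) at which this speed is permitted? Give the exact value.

S_min = 269/100 m = 2.6900 m

T_s = v_R/a_R = (11/5)/2 = 1.1000 s
robot in T_r: 2.2000·0.1000 = 0.2200 m
robot under decel: 2.2000²/(2·2.0000) = 1.2100 m
human closes 0.8000·1.2000 = 0.9600 m
residual clearance needed = 0.1200+0.0800+0.1000 = 0.3000 m
S_min ≈ 0.2200+1.2100+0.9600+0.3000  ⇒  S_min = 269/100 m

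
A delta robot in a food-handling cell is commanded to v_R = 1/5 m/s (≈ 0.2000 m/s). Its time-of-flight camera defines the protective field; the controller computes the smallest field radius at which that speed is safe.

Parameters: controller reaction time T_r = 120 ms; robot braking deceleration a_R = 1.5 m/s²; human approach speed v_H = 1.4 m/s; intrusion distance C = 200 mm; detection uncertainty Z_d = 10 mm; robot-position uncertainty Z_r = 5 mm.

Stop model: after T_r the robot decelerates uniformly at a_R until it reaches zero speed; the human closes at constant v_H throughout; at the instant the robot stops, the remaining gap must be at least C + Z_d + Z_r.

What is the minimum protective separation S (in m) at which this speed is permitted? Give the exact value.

braking lasts T_s = (1/5)/(3/2) = 0.1333 s
robot in T_r: 0.2000·0.1200 = 0.0240 m
robot covers 0.2000·0.1333 − ½·1.5000·0.1333² = 0.0133 m while stopping
human closes 1.4000·0.2533 = 0.3547 m
residual clearance needed = 0.2000+0.0100+0.0050 = 0.2150 m
S_min ≈ 0.0240+0.0133+0.3547+0.2150  ⇒  S_min = 607/1000 m

S_min = 607/1000 m = 0.6070 m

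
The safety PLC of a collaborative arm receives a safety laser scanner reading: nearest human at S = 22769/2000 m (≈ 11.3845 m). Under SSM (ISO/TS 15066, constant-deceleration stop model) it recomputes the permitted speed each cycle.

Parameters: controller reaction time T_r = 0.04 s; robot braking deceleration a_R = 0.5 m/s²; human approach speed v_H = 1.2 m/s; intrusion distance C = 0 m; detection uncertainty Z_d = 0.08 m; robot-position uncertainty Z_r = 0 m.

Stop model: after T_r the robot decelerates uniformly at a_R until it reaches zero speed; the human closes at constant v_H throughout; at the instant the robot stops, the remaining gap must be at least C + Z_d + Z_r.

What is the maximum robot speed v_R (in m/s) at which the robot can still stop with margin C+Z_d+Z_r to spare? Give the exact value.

v_R_max = 47/20 m/s = 2.3500 m/s

collect terms ⇒ (1)·v_R² + (61/25)·v_R + (-22513/2000) = 0
  disc = (61/25)² − 4·(1)·(-22513/2000) = 127449/2500 ; √disc = 357/50
  v_R = (−(61/25) + 357/50) / (2·(1)) = 47/20 m/s
check:
braking lasts T_s = (47/20)/(1/2) = 4.7000 s
robot covers v_R·T_r = 2.3500·0.0400 = 0.0940 m before braking
robot covers 2.3500·4.7000 − ½·0.5000·4.7000² = 5.5225 m while stopping
human closes 1.2000·4.7400 = 5.6880 m
margins: 0.0000+0.0800+0.0000 = 0.0800 m
sum ≈ 0.0940+5.5225+5.6880+0.0800 ≈ 11.3845 m = S ✓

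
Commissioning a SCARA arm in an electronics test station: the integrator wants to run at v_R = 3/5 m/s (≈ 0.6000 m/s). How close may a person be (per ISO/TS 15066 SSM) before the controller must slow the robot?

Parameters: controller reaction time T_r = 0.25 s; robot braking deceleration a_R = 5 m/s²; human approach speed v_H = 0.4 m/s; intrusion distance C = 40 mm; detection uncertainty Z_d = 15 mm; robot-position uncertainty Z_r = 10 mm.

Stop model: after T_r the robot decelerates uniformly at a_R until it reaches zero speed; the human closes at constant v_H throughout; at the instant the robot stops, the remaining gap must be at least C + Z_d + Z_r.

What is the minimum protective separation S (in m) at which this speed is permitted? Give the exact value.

stop time T_s = (3/5)/5 = 0.1200 s
robot covers v_R·T_r = 0.6000·0.2500 = 0.1500 m before braking
robot covers 0.6000·0.1200 − ½·5.0000·0.1200² = 0.0360 m while stopping
human closes 0.4000·0.3700 = 0.1480 m
C+Z_d+Z_r = 0.0400+0.0150+0.0100 = 0.0650 m
S_min ≈ 0.1500+0.0360+0.1480+0.0650  ⇒  S_min = 399/1000 m

S_min = 399/1000 m = 0.3990 m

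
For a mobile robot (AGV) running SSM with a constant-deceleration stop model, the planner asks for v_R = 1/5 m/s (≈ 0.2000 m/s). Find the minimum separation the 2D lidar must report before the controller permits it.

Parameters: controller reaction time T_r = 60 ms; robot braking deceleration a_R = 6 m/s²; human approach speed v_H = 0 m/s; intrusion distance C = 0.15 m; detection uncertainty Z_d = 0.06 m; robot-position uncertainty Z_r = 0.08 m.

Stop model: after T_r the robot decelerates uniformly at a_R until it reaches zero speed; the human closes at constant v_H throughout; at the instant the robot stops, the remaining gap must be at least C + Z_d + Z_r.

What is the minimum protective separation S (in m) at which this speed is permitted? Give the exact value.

S_min = 229/750 m = 0.3053 m

braking lasts T_s = (1/5)/6 = 0.0333 s
reaction-phase robot travel = 0.2000·0.0600 = 0.0120 m
braking distance = 0.2000²/(2·6.0000) = 0.0033 m
human closes 0.0000·0.0933 = 0.0000 m
margins: 0.1500+0.0600+0.0800 = 0.2900 m
S_min ≈ 0.0120+0.0033+0.0000+0.2900  ⇒  S_min = 229/750 m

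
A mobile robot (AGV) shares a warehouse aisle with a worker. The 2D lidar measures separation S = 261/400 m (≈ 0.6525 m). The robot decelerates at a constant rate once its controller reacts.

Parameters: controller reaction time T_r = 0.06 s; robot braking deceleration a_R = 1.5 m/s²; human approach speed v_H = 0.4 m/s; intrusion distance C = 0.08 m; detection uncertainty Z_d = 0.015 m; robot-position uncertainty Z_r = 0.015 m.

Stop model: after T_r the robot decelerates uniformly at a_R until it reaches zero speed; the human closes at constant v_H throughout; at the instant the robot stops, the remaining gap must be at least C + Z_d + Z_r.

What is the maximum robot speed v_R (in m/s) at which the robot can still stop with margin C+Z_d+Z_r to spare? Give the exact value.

at the boundary: (1/3)·v² + (49/150)·v + (-1037/2000) = 0
  disc = (49/150)² − 4·(1/3)·(-1037/2000) = 4489/5625 ; √disc = 67/75
  v_R = (−(49/150) + 67/75) / (2·(1/3)) = 17/20 m/s
check:
T_s = v_R/a_R = (17/20)/(3/2) = 0.5667 s
robot in T_r: 0.8500·0.0600 = 0.0510 m
robot covers 0.8500·0.5667 − ½·1.5000·0.5667² = 0.2408 m while stopping
human closes 0.4000·0.6267 = 0.2507 m
margins: 0.0800+0.0150+0.0150 = 0.1100 m
sum ≈ 0.0510+0.2408+0.2507+0.1100 ≈ 0.6525 m = S ✓

v_R_max = 17/20 m/s = 0.8500 m/s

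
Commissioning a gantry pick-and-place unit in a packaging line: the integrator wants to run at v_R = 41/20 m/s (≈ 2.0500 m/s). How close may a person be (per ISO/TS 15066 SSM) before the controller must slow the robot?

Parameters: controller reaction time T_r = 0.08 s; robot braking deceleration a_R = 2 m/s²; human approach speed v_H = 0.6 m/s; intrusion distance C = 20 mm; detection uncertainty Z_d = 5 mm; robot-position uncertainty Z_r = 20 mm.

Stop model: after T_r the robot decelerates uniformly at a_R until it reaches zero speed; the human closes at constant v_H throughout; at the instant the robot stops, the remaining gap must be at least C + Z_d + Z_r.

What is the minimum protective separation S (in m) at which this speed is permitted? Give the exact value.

stop time T_s = (41/20)/2 = 1.0250 s
robot covers v_R·T_r = 2.0500·0.0800 = 0.1640 m before braking
braking distance = 2.0500²/(2·2.0000) = 1.0506 m
human closes 0.6000·1.1050 = 0.6630 m
margins: 0.0200+0.0050+0.0200 = 0.0450 m
S_min ≈ 0.1640+1.0506+0.6630+0.0450  ⇒  S_min = 15381/8000 m

S_min = 15381/8000 m = 1.9226 m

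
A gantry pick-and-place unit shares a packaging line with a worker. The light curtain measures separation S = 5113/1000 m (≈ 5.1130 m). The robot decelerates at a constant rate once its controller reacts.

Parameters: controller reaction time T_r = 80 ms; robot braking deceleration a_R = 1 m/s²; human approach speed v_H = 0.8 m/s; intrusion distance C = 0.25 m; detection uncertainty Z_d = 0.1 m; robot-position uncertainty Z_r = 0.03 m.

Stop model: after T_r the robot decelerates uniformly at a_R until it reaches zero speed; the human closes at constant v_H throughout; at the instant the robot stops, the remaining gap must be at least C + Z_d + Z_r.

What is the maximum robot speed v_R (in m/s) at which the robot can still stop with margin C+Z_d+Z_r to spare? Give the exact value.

collect terms ⇒ (1/2)·v_R² + (22/25)·v_R + (-4669/1000) = 0
  disc = (22/25)² − 4·(1/2)·(-4669/1000) = 25281/2500 ; √disc = 159/50
  v_R = (−(22/25) + 159/50) / (2·(1/2)) = 23/10 m/s
check:
T_s = v_R/a_R = (23/10)/1 = 2.3000 s
robot in T_r: 2.3000·0.0800 = 0.1840 m
robot under decel: 2.3000²/(2·1.0000) = 2.6450 m
human closes 0.8000·2.3800 = 1.9040 m
residual clearance needed = 0.2500+0.1000+0.0300 = 0.3800 m
sum ≈ 0.1840+2.6450+1.9040+0.3800 ≈ 5.1130 m = S ✓

v_R_max = 23/10 m/s = 2.3000 m/s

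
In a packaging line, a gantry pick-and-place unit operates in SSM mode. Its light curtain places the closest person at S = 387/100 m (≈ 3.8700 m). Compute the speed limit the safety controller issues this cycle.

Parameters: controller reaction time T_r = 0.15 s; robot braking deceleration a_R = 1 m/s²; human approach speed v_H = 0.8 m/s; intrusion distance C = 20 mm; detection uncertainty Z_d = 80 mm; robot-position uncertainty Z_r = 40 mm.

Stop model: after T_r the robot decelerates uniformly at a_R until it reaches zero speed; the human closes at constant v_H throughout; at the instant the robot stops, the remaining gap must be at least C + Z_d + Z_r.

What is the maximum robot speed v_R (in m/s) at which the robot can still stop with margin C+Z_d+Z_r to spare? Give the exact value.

v_R_max = 19/10 m/s = 1.9000 m/s

quadratic (1/2)·v² + (19/20)·v + (-361/100) = 0
  disc = (19/20)² − 4·(1/2)·(-361/100) = 3249/400 ; √disc = 57/20
  v_R = (−(19/20) + 57/20) / (2·(1/2)) = 19/10 m/s
check:
T_s = v_R/a_R = (19/10)/1 = 1.9000 s
robot in T_r: 1.9000·0.1500 = 0.2850 m
robot covers 1.9000·1.9000 − ½·1.0000·1.9000² = 1.8050 m while stopping
human closes 0.8000·2.0500 = 1.6400 m
residual clearance needed = 0.0200+0.0800+0.0400 = 0.1400 m
sum ≈ 0.2850+1.8050+1.6400+0.1400 ≈ 3.8700 m = S ✓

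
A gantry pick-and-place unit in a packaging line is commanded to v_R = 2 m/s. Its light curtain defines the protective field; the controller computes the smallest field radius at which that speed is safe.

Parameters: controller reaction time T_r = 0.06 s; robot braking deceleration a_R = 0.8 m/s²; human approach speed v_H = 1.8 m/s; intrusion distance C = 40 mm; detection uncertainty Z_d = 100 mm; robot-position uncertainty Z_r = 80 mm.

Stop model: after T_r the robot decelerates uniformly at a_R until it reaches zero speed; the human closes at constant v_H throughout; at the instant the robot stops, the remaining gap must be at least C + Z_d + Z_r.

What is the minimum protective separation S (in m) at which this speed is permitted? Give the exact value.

S_min = 931/125 m = 7.4480 m

braking lasts T_s = 2/(4/5) = 2.5000 s
robot covers v_R·T_r = 2.0000·0.0600 = 0.1200 m before braking
braking distance = 2.0000²/(2·0.8000) = 2.5000 m
person approaches 1.8000·(0.0600+2.5000) = 4.6080 m
residual clearance needed = 0.0400+0.1000+0.0800 = 0.2200 m
S_min ≈ 0.1200+2.5000+4.6080+0.2200  ⇒  S_min = 931/125 m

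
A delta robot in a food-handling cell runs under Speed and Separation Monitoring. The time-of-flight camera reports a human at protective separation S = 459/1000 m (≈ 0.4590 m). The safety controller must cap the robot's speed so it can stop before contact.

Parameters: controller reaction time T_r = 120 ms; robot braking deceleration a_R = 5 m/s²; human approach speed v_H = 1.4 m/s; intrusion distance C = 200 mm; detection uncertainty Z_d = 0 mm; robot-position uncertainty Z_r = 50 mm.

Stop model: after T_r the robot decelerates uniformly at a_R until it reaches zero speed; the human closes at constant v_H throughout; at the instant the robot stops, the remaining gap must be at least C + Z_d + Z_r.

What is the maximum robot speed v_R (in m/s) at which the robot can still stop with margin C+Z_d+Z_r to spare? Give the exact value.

at the boundary: (1/10)·v² + (2/5)·v + (-41/1000) = 0
  disc = (2/5)² − 4·(1/10)·(-41/1000) = 441/2500 ; √disc = 21/50
  v_R = (−(2/5) + 21/50) / (2·(1/10)) = 1/10 m/s
check:
braking lasts T_s = (1/10)/5 = 0.0200 s
robot covers v_R·T_r = 0.1000·0.1200 = 0.0120 m before braking
braking distance = 0.1000²/(2·5.0000) = 0.0010 m
person approaches 1.4000·(0.1200+0.0200) = 0.1960 m
C+Z_d+Z_r = 0.2000+0.0000+0.0500 = 0.2500 m
sum ≈ 0.0120+0.0010+0.1960+0.2500 ≈ 0.4590 m = S ✓

v_R_max = 1/10 m/s = 0.1000 m/s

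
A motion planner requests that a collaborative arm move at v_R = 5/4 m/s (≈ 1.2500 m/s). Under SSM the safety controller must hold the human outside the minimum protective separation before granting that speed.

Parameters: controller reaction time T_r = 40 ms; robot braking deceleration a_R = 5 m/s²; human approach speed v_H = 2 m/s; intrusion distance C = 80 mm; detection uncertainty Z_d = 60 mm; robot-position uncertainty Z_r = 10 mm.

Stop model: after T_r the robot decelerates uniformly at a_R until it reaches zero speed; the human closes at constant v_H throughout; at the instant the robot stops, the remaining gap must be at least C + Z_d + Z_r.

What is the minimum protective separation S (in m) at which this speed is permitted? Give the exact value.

S_min = 749/800 m = 0.9363 m

braking lasts T_s = (5/4)/5 = 0.2500 s
robot covers v_R·T_r = 1.2500·0.0400 = 0.0500 m before braking
robot covers 1.2500·0.2500 − ½·5.0000·0.2500² = 0.1562 m while stopping
human closes 2.0000·0.2900 = 0.5800 m
residual clearance needed = 0.0800+0.0600+0.0100 = 0.1500 m
S_min ≈ 0.0500+0.1562+0.5800+0.1500  ⇒  S_min = 749/800 m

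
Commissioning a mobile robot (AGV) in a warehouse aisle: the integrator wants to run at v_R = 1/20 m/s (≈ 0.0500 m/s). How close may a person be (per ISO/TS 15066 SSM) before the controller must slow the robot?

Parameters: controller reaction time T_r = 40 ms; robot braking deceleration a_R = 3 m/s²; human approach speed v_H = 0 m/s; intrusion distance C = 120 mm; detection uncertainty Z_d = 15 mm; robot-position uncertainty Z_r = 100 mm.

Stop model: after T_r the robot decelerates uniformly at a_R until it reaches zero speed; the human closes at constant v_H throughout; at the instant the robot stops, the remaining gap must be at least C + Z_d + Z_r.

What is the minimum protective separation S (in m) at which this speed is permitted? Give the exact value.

braking lasts T_s = (1/20)/3 = 0.0167 s
robot in T_r: 0.0500·0.0400 = 0.0020 m
braking distance = 0.0500²/(2·3.0000) = 0.0004 m
human over T_r+T_s: 0.0000·(0.0400+0.0167) = 0.0000 m
residual clearance needed = 0.1200+0.0150+0.1000 = 0.2350 m
S_min ≈ 0.0020+0.0004+0.0000+0.2350  ⇒  S_min = 2849/12000 m

S_min = 2849/12000 m = 0.2374 m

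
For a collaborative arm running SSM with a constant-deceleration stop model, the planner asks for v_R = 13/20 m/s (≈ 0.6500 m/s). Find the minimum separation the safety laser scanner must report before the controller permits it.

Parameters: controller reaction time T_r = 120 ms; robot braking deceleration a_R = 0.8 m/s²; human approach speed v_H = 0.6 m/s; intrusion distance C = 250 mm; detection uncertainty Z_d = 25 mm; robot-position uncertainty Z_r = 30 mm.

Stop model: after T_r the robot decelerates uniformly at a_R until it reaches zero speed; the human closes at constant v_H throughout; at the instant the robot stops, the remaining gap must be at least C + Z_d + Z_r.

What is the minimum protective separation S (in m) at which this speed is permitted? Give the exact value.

S_min = 3861/3200 m = 1.2066 m

braking lasts T_s = (13/20)/(4/5) = 0.8125 s
reaction-phase robot travel = 0.6500·0.1200 = 0.0780 m
robot under decel: 0.6500²/(2·0.8000) = 0.2641 m
person approaches 0.6000·(0.1200+0.8125) = 0.5595 m
residual clearance needed = 0.2500+0.0250+0.0300 = 0.3050 m
S_min ≈ 0.0780+0.2641+0.5595+0.3050  ⇒  S_min = 3861/3200 m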